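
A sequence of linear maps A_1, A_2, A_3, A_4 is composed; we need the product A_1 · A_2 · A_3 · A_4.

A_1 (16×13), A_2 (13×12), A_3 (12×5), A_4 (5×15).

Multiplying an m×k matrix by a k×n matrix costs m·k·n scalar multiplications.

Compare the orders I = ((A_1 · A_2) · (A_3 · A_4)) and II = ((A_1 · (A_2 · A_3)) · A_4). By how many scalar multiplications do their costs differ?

Order I = ((A_1 · A_2) · (A_3 · A_4)): (A_1 · A_2): 16×13 by 13×12 → 16×12, cost 16·13·12 = 2496; (A_3 · A_4): 12×5 by 5×15 → 12×15, cost 12·5·15 = 900; ((A_1 · A_2) · (A_3 · A_4)): 16×12 by 12×15 → 16×15, cost 16·12·15 = 2880; cumulative 6276. Total 6276.
Order II = ((A_1 · (A_2 · A_3)) · A_4): (A_2 · A_3): 13×12 by 12×5 → 13×5, cost 13·12·5 = 780; (A_1 · (A_2 · A_3)): 16×13 by 13×5 → 16×5, cost 16·13·5 = 1040; cumulative 1820; ((A_1 · (A_2 · A_3)) · A_4): 16×5 by 5×15 → 16×15, cost 16·5·15 = 1200; cumulative 3020. Total 3020.
Difference: |6276 − 3020| = 3256.

3256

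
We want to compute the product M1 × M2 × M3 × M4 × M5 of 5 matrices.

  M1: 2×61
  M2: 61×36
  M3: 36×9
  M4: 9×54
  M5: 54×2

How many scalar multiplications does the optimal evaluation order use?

6048

Adjacent pairs: M1M2 = 2·61·36 = 4392; M2M3 = 61·36·9 = 19764; M3M4 = 36·9·54 = 17496; M4M5 = 9·54·2 = 972.
Length 3: M1..M3: k=1: 0+19764+2·61·9=20862; k=2: 4392+0+2·36·9=5040 → min 5040 | M2..M4: k=2: 0+17496+61·36·54=136080; k=3: 19764+0+61·9·54=49410 → min 49410 | M3..M5: k=3: 0+972+36·9·2=1620; k=4: 17496+0+36·54·2=21384 → min 1620.
Length 4: M1..M4: k=1: 0+49410+2·61·54=55998; k=2: 4392+17496+2·36·54=25776; k=3: 5040+0+2·9·54=6012 → min 6012 | M2..M5: k=2: 0+1620+61·36·2=6012; k=3: 19764+972+61·9·2=21834; k=4: 49410+0+61·54·2=55998 → min 6012.
Length 5: M1..M5: k=1: 0+6012+2·61·2=6256; k=2: 4392+1620+2·36·2=6156; k=3: 5040+972+2·9·2=6048; k=4: 6012+0+2·54·2=6228 → min 6048.
Optimal order: (((M1 × M2) × M3) × (M4 × M5)) with cost 6048.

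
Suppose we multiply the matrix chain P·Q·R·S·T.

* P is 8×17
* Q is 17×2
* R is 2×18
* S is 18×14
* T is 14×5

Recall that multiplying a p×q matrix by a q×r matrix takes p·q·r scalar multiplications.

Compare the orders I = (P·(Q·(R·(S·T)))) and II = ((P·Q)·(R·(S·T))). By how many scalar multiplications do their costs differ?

498

Order I = (P·(Q·(R·(S·T)))): (S·T): 18×14 by 14×5 → 18×5, cost 18·14·5 = 1260; (R·(S·T)): 2×18 by 18×5 → 2×5, cost 2·18·5 = 180; cumulative 1440; (Q·(R·(S·T))): 17×2 by 2×5 → 17×5, cost 17·2·5 = 170; cumulative 1610; (P·(Q·(R·(S·T)))): 8×17 by 17×5 → 8×5, cost 8·17·5 = 680; cumulative 2290. Total 2290.
Order II = ((P·Q)·(R·(S·T))): (P·Q): 8×17 by 17×2 → 8×2, cost 8·17·2 = 272; (S·T): 18×14 by 14×5 → 18×5, cost 18·14·5 = 1260; (R·(S·T)): 2×18 by 18×5 → 2×5, cost 2·18·5 = 180; cumulative 1440; ((P·Q)·(R·(S·T))): 8×2 by 2×5 → 8×5, cost 8·2·5 = 80; cumulative 1792. Total 1792.
Difference: |2290 − 1792| = 498.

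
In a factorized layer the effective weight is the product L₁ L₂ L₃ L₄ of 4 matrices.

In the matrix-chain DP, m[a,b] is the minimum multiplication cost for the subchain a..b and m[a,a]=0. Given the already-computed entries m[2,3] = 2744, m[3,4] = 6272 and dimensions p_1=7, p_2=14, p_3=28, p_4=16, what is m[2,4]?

m[2,4] = min over k∈[2,3] of m[2,k]+m[k+1,4]+p_{1}·p_k·p_{4}.
k=2: 0 + 6272 + 7·14·16 = 7840; k=3: 2744 + 0 + 7·28·16 = 5880.
Minimum: 5880 at k=3.

5880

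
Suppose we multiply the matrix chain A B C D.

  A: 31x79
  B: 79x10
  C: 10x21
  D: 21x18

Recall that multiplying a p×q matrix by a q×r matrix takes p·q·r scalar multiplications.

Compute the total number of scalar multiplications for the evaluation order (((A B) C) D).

(A B): 31×79 by 79×10 → 31×10, cost 31·79·10 = 24490
((A B) C): 31×10 by 10×21 → 31×21, cost 31·10·21 = 6510; cumulative 31000
(((A B) C) D): 31×21 by 21×18 → 31×18, cost 31·21·18 = 11718; cumulative 42718
Total: 42718 scalar multiplications.

42718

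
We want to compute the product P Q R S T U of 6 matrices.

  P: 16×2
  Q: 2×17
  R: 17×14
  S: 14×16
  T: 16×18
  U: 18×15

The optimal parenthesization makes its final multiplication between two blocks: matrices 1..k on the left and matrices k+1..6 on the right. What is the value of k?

Adjacent pairs: PQ = 16·2·17 = 544; QR = 2·17·14 = 476; RS = 17·14·16 = 3808; ST = 14·16·18 = 4032; TU = 16·18·15 = 4320.
Length 3: P..R: k=1: 0+476+16·2·14=924; k=2: 544+0+16·17·14=4352 → min 924 | Q..S: k=2: 0+3808+2·17·16=4352; k=3: 476+0+2·14·16=924 → min 924 | R..T: k=3: 0+4032+17·14·18=8316; k=4: 3808+0+17·16·18=8704 → min 8316 | S..U: k=4: 0+4320+14·16·15=7680; k=5: 4032+0+14·18·15=7812 → min 7680.
Length 4: P..S: k=1: 0+924+16·2·16=1436; k=2: 544+3808+16·17·16=8704; k=3: 924+0+16·14·16=4508 → min 1436 | Q..T: k=2: 0+8316+2·17·18=8928; k=3: 476+4032+2·14·18=5012; k=4: 924+0+2·16·18=1500 → min 1500 | R..U: k=3: 0+7680+17·14·15=11250; k=4: 3808+4320+17·16·15=12208; k=5: 8316+0+17·18·15=12906 → min 11250.
Length 5: P..T: k=1: 0+1500+16·2·18=2076; k=2: 544+8316+16·17·18=13756; k=3: 924+4032+16·14·18=8988; k=4: 1436+0+16·16·18=6044 → min 2076 | Q..U: k=2: 0+11250+2·17·15=11760; k=3: 476+7680+2·14·15=8576; k=4: 924+4320+2·16·15=5724; k=5: 1500+0+2·18·15=2040 → min 2040.
Top-level splits: k=1: (P..P)·(Q..U) → 0+2040+16·2·15 = 2520; k=2: (P..Q)·(R..U) → 544+11250+16·17·15 = 15874; k=3: (P..R)·(S..U) → 924+7680+16·14·15 = 11964; k=4: (P..S)·(T..U) → 1436+4320+16·16·15 = 9596; k=5: (P..T)·(U..U) → 2076+0+16·18·15 = 6396.
Best split is after P, i.e. k = 1.

1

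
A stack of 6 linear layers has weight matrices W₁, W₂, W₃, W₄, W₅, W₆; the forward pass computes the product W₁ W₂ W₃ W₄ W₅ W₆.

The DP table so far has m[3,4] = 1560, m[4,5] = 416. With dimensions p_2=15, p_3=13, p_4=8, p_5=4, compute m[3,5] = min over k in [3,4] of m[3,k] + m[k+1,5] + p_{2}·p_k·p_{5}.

1196

m[3,5] = min over k∈[3,4] of m[3,k]+m[k+1,5]+p_{2}·p_k·p_{5}.
k=3: 0 + 416 + 15·13·4 = 1196; k=4: 1560 + 0 + 15·8·4 = 2040.
Minimum: 1196 at k=3.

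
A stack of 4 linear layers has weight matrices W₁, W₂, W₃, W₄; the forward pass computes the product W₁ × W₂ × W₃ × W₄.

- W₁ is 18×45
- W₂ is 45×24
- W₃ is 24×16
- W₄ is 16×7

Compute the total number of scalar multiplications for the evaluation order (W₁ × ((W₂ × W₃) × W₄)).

(W₂ × W₃): 45×24 by 24×16 → 45×16, cost 45·24·16 = 17280
((W₂ × W₃) × W₄): 45×16 by 16×7 → 45×7, cost 45·16·7 = 5040; cumulative 22320
(W₁ × ((W₂ × W₃) × W₄)): 18×45 by 45×7 → 18×7, cost 18·45·7 = 5670; cumulative 27990
Total: 27990 scalar multiplications.

27990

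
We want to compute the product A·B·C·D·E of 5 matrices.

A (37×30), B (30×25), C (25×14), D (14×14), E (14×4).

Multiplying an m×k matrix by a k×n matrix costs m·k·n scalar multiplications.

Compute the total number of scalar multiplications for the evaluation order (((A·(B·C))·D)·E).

35364

(B·C): 30×25 by 25×14 → 30×14, cost 30·25·14 = 10500
(A·(B·C)): 37×30 by 30×14 → 37×14, cost 37·30·14 = 15540; cumulative 26040
((A·(B·C))·D): 37×14 by 14×14 → 37×14, cost 37·14·14 = 7252; cumulative 33292
(((A·(B·C))·D)·E): 37×14 by 14×4 → 37×4, cost 37·14·4 = 2072; cumulative 35364
Total: 35364 scalar multiplications.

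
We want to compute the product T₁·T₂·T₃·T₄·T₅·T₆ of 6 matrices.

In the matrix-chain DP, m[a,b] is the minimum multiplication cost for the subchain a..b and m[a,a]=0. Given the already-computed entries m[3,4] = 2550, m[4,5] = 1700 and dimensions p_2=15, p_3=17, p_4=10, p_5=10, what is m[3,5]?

4050

m[3,5] = min over k∈[3,4] of m[3,k]+m[k+1,5]+p_{2}·p_k·p_{5}.
k=3: 0 + 1700 + 15·17·10 = 4250; k=4: 2550 + 0 + 15·10·10 = 4050.
Minimum: 4050 at k=4.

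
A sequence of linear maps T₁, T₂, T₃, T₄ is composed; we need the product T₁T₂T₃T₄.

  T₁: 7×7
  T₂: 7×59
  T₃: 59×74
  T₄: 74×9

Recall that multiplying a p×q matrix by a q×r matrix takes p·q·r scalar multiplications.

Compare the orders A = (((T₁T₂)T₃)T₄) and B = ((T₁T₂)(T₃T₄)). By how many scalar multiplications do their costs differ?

7787

Order A = (((T₁T₂)T₃)T₄): (T₁T₂): 7×7 by 7×59 → 7×59, cost 7·7·59 = 2891; ((T₁T₂)T₃): 7×59 by 59×74 → 7×74, cost 7·59·74 = 30562; cumulative 33453; (((T₁T₂)T₃)T₄): 7×74 by 74×9 → 7×9, cost 7·74·9 = 4662; cumulative 38115. Total 38115.
Order B = ((T₁T₂)(T₃T₄)): (T₁T₂): 7×7 by 7×59 → 7×59, cost 7·7·59 = 2891; (T₃T₄): 59×74 by 74×9 → 59×9, cost 59·74·9 = 39294; ((T₁T₂)(T₃T₄)): 7×59 by 59×9 → 7×9, cost 7·59·9 = 3717; cumulative 45902. Total 45902.
Difference: |38115 − 45902| = 7787.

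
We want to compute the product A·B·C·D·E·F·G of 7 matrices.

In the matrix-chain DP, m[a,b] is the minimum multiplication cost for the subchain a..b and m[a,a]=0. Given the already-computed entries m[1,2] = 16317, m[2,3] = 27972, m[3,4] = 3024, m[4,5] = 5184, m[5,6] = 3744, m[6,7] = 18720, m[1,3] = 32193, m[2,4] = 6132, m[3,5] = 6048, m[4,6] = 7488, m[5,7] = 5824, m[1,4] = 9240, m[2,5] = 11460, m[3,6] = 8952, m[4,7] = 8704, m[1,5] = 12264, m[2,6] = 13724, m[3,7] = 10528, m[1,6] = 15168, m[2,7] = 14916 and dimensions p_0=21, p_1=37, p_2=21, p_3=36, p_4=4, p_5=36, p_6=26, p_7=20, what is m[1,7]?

m[1,7] = min over k∈[1,6] of m[1,k]+m[k+1,7]+p_{0}·p_k·p_{7}.
k=1: 0 + 14916 + 21·37·20 = 30456; k=2: 16317 + 10528 + 21·21·20 = 35665; k=3: 32193 + 8704 + 21·36·20 = 56017; k=4: 9240 + 5824 + 21·4·20 = 16744; k=5: 12264 + 18720 + 21·36·20 = 46104; k=6: 15168 + 0 + 21·26·20 = 26088.
Minimum: 16744 at k=4.

16744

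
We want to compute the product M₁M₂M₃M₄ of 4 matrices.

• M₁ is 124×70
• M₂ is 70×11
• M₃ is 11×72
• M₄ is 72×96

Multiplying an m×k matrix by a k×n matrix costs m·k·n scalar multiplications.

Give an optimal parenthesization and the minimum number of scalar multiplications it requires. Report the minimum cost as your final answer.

302456

Adjacent pairs: M₁M₂ = 124·70·11 = 95480; M₂M₃ = 70·11·72 = 55440; M₃M₄ = 11·72·96 = 76032.
Length 3: M₁..M₃: k=1: 0+55440+124·70·72=680400; k=2: 95480+0+124·11·72=193688 → min 193688 | M₂..M₄: k=2: 0+76032+70·11·96=149952; k=3: 55440+0+70·72·96=539280 → min 149952.
Length 4: M₁..M₄: k=1: 0+149952+124·70·96=983232; k=2: 95480+76032+124·11·96=302456; k=3: 193688+0+124·72·96=1050776 → min 302456.
Optimal parenthesization: ((M₁M₂)(M₃M₄)) with cost 302456.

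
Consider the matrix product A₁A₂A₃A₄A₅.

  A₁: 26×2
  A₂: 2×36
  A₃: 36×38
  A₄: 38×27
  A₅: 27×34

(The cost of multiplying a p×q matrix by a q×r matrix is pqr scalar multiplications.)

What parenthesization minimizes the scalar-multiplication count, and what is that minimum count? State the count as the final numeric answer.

8392

Adjacent pairs: A₁A₂ = 26·2·36 = 1872; A₂A₃ = 2·36·38 = 2736; A₃A₄ = 36·38·27 = 36936; A₄A₅ = 38·27·34 = 34884.
Length 3: A₁..A₃: k=1: 0+2736+26·2·38=4712; k=2: 1872+0+26·36·38=37440 → min 4712 | A₂..A₄: k=2: 0+36936+2·36·27=38880; k=3: 2736+0+2·38·27=4788 → min 4788 | A₃..A₅: k=3: 0+34884+36·38·34=81396; k=4: 36936+0+36·27·34=69984 → min 69984.
Length 4: A₁..A₄: k=1: 0+4788+26·2·27=6192; k=2: 1872+36936+26·36·27=64080; k=3: 4712+0+26·38·27=31388 → min 6192 | A₂..A₅: k=2: 0+69984+2·36·34=72432; k=3: 2736+34884+2·38·34=40204; k=4: 4788+0+2·27·34=6624 → min 6624.
Length 5: A₁..A₅: k=1: 0+6624+26·2·34=8392; k=2: 1872+69984+26·36·34=103680; k=3: 4712+34884+26·38·34=73188; k=4: 6192+0+26·27·34=30060 → min 8392.
Optimal parenthesization: (A₁(((A₂A₃)A₄)A₅)) with cost 8392.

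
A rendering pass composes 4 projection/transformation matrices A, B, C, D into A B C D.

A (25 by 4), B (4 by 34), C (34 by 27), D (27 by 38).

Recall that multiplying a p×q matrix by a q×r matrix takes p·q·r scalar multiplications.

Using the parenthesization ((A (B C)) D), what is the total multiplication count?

(B C): 4×34 by 34×27 → 4×27, cost 4·34·27 = 3672
(A (B C)): 25×4 by 4×27 → 25×27, cost 25·4·27 = 2700; cumulative 6372
((A (B C)) D): 25×27 by 27×38 → 25×38, cost 25·27·38 = 25650; cumulative 32022
Total: 32022 scalar multiplications.

32022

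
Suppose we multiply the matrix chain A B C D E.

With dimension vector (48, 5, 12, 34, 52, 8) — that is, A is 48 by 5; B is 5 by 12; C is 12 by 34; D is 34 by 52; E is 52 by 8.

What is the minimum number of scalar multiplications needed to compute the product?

Adjacent pairs: AB = 48·5·12 = 2880; BC = 5·12·34 = 2040; CD = 12·34·52 = 21216; DE = 34·52·8 = 14144.
Length 3: A..C: k=1: 0+2040+48·5·34=10200; k=2: 2880+0+48·12·34=22464 → min 10200 | B..D: k=2: 0+21216+5·12·52=24336; k=3: 2040+0+5·34·52=10880 → min 10880 | C..E: k=3: 0+14144+12·34·8=17408; k=4: 21216+0+12·52·8=26208 → min 17408.
Length 4: A..D: k=1: 0+10880+48·5·52=23360; k=2: 2880+21216+48·12·52=54048; k=3: 10200+0+48·34·52=95064 → min 23360 | B..E: k=2: 0+17408+5·12·8=17888; k=3: 2040+14144+5·34·8=17544; k=4: 10880+0+5·52·8=12960 → min 12960.
Length 5: A..E: k=1: 0+12960+48·5·8=14880; k=2: 2880+17408+48·12·8=24896; k=3: 10200+14144+48·34·8=37400; k=4: 23360+0+48·52·8=43328 → min 14880.
Optimal order: (A (((B C) D) E)) with cost 14880.

14880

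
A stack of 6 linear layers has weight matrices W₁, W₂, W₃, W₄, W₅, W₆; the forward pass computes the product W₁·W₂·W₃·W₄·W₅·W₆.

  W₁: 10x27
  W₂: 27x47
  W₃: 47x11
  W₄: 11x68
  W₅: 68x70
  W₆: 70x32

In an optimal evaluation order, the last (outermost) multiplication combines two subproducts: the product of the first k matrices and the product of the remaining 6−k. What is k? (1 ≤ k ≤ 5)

Adjacent pairs: W₁W₂ = 10·27·47 = 12690; W₂W₃ = 27·47·11 = 13959; W₃W₄ = 47·11·68 = 35156; W₄W₅ = 11·68·70 = 52360; W₅W₆ = 68·70·32 = 152320.
Length 3: W₁..W₃: k=1: 0+13959+10·27·11=16929; k=2: 12690+0+10·47·11=17860 → min 16929 | W₂..W₄: k=2: 0+35156+27·47·68=121448; k=3: 13959+0+27·11·68=34155 → min 34155 | W₃..W₅: k=3: 0+52360+47·11·70=88550; k=4: 35156+0+47·68·70=258876 → min 88550 | W₄..W₆: k=4: 0+152320+11·68·32=176256; k=5: 52360+0+11·70·32=77000 → min 77000.
Length 4: W₁..W₄: k=1: 0+34155+10·27·68=52515; k=2: 12690+35156+10·47·68=79806; k=3: 16929+0+10·11·68=24409 → min 24409 | W₂..W₅: k=2: 0+88550+27·47·70=177380; k=3: 13959+52360+27·11·70=87109; k=4: 34155+0+27·68·70=162675 → min 87109 | W₃..W₆: k=3: 0+77000+47·11·32=93544; k=4: 35156+152320+47·68·32=289748; k=5: 88550+0+47·70·32=193830 → min 93544.
Length 5: W₁..W₅: k=1: 0+87109+10·27·70=106009; k=2: 12690+88550+10·47·70=134140; k=3: 16929+52360+10·11·70=76989; k=4: 24409+0+10·68·70=72009 → min 72009 | W₂..W₆: k=2: 0+93544+27·47·32=134152; k=3: 13959+77000+27·11·32=100463; k=4: 34155+152320+27·68·32=245227; k=5: 87109+0+27·70·32=147589 → min 100463.
Top-level splits: k=1: (W₁..W₁)·(W₂..W₆) → 0+100463+10·27·32 = 109103; k=2: (W₁..W₂)·(W₃..W₆) → 12690+93544+10·47·32 = 121274; k=3: (W₁..W₃)·(W₄..W₆) → 16929+77000+10·11·32 = 97449; k=4: (W₁..W₄)·(W₅..W₆) → 24409+152320+10·68·32 = 198489; k=5: (W₁..W₅)·(W₆..W₆) → 72009+0+10·70·32 = 94409.
Best split is after W₅, i.e. k = 5.

5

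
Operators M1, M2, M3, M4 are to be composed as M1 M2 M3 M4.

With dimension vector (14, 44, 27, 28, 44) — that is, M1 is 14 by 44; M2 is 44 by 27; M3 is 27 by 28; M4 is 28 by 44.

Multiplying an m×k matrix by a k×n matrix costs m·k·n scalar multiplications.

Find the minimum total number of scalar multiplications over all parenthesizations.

Adjacent pairs: M1M2 = 14·44·27 = 16632; M2M3 = 44·27·28 = 33264; M3M4 = 27·28·44 = 33264.
Length 3: M1..M3: k=1: 0+33264+14·44·28=50512; k=2: 16632+0+14·27·28=27216 → min 27216 | M2..M4: k=2: 0+33264+44·27·44=85536; k=3: 33264+0+44·28·44=87472 → min 85536.
Length 4: M1..M4: k=1: 0+85536+14·44·44=112640; k=2: 16632+33264+14·27·44=66528; k=3: 27216+0+14·28·44=44464 → min 44464.
Optimal order: (((M1 M2) M3) M4) with cost 44464.

44464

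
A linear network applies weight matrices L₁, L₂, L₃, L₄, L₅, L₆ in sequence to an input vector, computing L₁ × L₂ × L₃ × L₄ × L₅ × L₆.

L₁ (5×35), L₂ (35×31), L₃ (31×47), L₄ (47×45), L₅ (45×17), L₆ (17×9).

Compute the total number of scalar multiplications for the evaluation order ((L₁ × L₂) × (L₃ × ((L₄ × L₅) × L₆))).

63079

(L₁ × L₂): 5×35 by 35×31 → 5×31, cost 5·35·31 = 5425
(L₄ × L₅): 47×45 by 45×17 → 47×17, cost 47·45·17 = 35955
((L₄ × L₅) × L₆): 47×17 by 17×9 → 47×9, cost 47·17·9 = 7191; cumulative 43146
(L₃ × ((L₄ × L₅) × L₆)): 31×47 by 47×9 → 31×9, cost 31·47·9 = 13113; cumulative 56259
((L₁ × L₂) × (L₃ × ((L₄ × L₅) × L₆))): 5×31 by 31×9 → 5×9, cost 5·31·9 = 1395; cumulative 63079
Total: 63079 scalar multiplications.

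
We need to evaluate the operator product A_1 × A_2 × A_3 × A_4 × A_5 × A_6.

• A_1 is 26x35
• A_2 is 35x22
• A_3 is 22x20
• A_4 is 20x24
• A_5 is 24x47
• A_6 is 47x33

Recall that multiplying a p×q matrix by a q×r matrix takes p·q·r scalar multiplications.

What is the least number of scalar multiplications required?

Adjacent pairs: A_1A_2 = 26·35·22 = 20020; A_2A_3 = 35·22·20 = 15400; A_3A_4 = 22·20·24 = 10560; A_4A_5 = 20·24·47 = 22560; A_5A_6 = 24·47·33 = 37224.
Length 3: A_1..A_3: k=1: 0+15400+26·35·20=33600; k=2: 20020+0+26·22·20=31460 → min 31460 | A_2..A_4: k=2: 0+10560+35·22·24=29040; k=3: 15400+0+35·20·24=32200 → min 29040 | A_3..A_5: k=3: 0+22560+22·20·47=43240; k=4: 10560+0+22·24·47=35376 → min 35376 | A_4..A_6: k=4: 0+37224+20·24·33=53064; k=5: 22560+0+20·47·33=53580 → min 53064.
Length 4: A_1..A_4: k=1: 0+29040+26·35·24=50880; k=2: 20020+10560+26·22·24=44308; k=3: 31460+0+26·20·24=43940 → min 43940 | A_2..A_5: k=2: 0+35376+35·22·47=71566; k=3: 15400+22560+35·20·47=70860; k=4: 29040+0+35·24·47=68520 → min 68520 | A_3..A_6: k=3: 0+53064+22·20·33=67584; k=4: 10560+37224+22·24·33=65208; k=5: 35376+0+22·47·33=69498 → min 65208.
Length 5: A_1..A_5: k=1: 0+68520+26·35·47=111290; k=2: 20020+35376+26·22·47=82280; k=3: 31460+22560+26·20·47=78460; k=4: 43940+0+26·24·47=73268 → min 73268 | A_2..A_6: k=2: 0+65208+35·22·33=90618; k=3: 15400+53064+35·20·33=91564; k=4: 29040+37224+35·24·33=93984; k=5: 68520+0+35·47·33=122805 → min 90618.
Length 6: A_1..A_6: k=1: 0+90618+26·35·33=120648; k=2: 20020+65208+26·22·33=104104; k=3: 31460+53064+26·20·33=101684; k=4: 43940+37224+26·24·33=101756; k=5: 73268+0+26·47·33=113594 → min 101684.
Optimal order: (((A_1 × A_2) × A_3) × (A_4 × (A_5 × A_6))) with cost 101684.

101684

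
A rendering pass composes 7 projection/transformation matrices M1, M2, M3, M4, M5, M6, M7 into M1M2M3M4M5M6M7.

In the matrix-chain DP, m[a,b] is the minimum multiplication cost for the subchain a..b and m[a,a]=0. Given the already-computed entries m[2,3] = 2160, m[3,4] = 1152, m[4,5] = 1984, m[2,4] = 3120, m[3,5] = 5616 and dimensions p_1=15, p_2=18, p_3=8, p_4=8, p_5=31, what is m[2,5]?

m[2,5] = min over k∈[2,4] of m[2,k]+m[k+1,5]+p_{1}·p_k·p_{5}.
k=2: 0 + 5616 + 15·18·31 = 13986; k=3: 2160 + 1984 + 15·8·31 = 7864; k=4: 3120 + 0 + 15·8·31 = 6840.
Minimum: 6840 at k=4.

6840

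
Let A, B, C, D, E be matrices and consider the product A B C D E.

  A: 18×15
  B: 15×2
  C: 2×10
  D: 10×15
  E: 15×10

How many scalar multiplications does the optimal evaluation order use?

Adjacent pairs: AB = 18·15·2 = 540; BC = 15·2·10 = 300; CD = 2·10·15 = 300; DE = 10·15·10 = 1500.
Length 3: A..C: k=1: 0+300+18·15·10=3000; k=2: 540+0+18·2·10=900 → min 900 | B..D: k=2: 0+300+15·2·15=750; k=3: 300+0+15·10·15=2550 → min 750 | C..E: k=3: 0+1500+2·10·10=1700; k=4: 300+0+2·15·10=600 → min 600.
Length 4: A..D: k=1: 0+750+18·15·15=4800; k=2: 540+300+18·2·15=1380; k=3: 900+0+18·10·15=3600 → min 1380 | B..E: k=2: 0+600+15·2·10=900; k=3: 300+1500+15·10·10=3300; k=4: 750+0+15·15·10=3000 → min 900.
Length 5: A..E: k=1: 0+900+18·15·10=3600; k=2: 540+600+18·2·10=1500; k=3: 900+1500+18·10·10=4200; k=4: 1380+0+18·15·10=4080 → min 1500.
Optimal order: ((A B) ((C D) E)) with cost 1500.

1500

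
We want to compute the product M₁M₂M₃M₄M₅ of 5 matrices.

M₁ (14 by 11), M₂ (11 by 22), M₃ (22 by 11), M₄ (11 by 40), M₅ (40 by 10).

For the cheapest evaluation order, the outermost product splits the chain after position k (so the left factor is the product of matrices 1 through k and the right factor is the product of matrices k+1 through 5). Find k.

Adjacent pairs: M₁M₂ = 14·11·22 = 3388; M₂M₃ = 11·22·11 = 2662; M₃M₄ = 22·11·40 = 9680; M₄M₅ = 11·40·10 = 4400.
Length 3: M₁..M₃: k=1: 0+2662+14·11·11=4356; k=2: 3388+0+14·22·11=6776 → min 4356 | M₂..M₄: k=2: 0+9680+11·22·40=19360; k=3: 2662+0+11·11·40=7502 → min 7502 | M₃..M₅: k=3: 0+4400+22·11·10=6820; k=4: 9680+0+22·40·10=18480 → min 6820.
Length 4: M₁..M₄: k=1: 0+7502+14·11·40=13662; k=2: 3388+9680+14·22·40=25388; k=3: 4356+0+14·11·40=10516 → min 10516 | M₂..M₅: k=2: 0+6820+11·22·10=9240; k=3: 2662+4400+11·11·10=8272; k=4: 7502+0+11·40·10=11902 → min 8272.
Top-level splits: k=1: (M₁..M₁)·(M₂..M₅) → 0+8272+14·11·10 = 9812; k=2: (M₁..M₂)·(M₃..M₅) → 3388+6820+14·22·10 = 13288; k=3: (M₁..M₃)·(M₄..M₅) → 4356+4400+14·11·10 = 10296; k=4: (M₁..M₄)·(M₅..M₅) → 10516+0+14·40·10 = 16116.
Best split is after M₁, i.e. k = 1.

1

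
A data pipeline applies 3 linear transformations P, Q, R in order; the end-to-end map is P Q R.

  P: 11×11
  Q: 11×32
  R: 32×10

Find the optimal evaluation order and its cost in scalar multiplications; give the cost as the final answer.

(P (Q R)): cost 4730.
((P Q) R): cost 7392.
Optimal: (P (Q R)) with cost 4730.

4730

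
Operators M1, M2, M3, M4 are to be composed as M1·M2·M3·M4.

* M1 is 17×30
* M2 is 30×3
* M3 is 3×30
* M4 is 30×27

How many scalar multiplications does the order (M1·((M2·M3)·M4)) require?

40770

(M2·M3): 30×3 by 3×30 → 30×30, cost 30·3·30 = 2700
((M2·M3)·M4): 30×30 by 30×27 → 30×27, cost 30·30·27 = 24300; cumulative 27000
(M1·((M2·M3)·M4)): 17×30 by 30×27 → 17×27, cost 17·30·27 = 13770; cumulative 40770
Total: 40770 scalar multiplications.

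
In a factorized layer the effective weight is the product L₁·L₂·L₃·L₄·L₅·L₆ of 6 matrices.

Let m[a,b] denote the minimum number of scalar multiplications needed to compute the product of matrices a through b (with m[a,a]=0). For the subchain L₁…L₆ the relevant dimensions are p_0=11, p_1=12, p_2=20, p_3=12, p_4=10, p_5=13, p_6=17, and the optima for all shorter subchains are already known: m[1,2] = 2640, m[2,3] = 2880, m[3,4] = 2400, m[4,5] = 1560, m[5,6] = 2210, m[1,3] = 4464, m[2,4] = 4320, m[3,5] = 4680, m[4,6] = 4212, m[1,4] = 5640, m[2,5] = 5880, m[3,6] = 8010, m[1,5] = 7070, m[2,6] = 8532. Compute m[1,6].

m[1,6] = min over k∈[1,5] of m[1,k]+m[k+1,6]+p_{0}·p_k·p_{6}.
k=1: 0 + 8532 + 11·12·17 = 10776; k=2: 2640 + 8010 + 11·20·17 = 14390; k=3: 4464 + 4212 + 11·12·17 = 10920; k=4: 5640 + 2210 + 11·10·17 = 9720; k=5: 7070 + 0 + 11·13·17 = 9501.
Minimum: 9501 at k=5.

9501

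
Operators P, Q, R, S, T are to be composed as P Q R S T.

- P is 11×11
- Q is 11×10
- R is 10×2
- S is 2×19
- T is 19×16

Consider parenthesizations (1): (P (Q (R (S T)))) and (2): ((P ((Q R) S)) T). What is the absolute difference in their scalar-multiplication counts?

1657

Order (1) = (P (Q (R (S T)))): (S T): 2×19 by 19×16 → 2×16, cost 2·19·16 = 608; (R (S T)): 10×2 by 2×16 → 10×16, cost 10·2·16 = 320; cumulative 928; (Q (R (S T))): 11×10 by 10×16 → 11×16, cost 11·10·16 = 1760; cumulative 2688; (P (Q (R (S T)))): 11×11 by 11×16 → 11×16, cost 11·11·16 = 1936; cumulative 4624. Total 4624.
Order (2) = ((P ((Q R) S)) T): (Q R): 11×10 by 10×2 → 11×2, cost 11·10·2 = 220; ((Q R) S): 11×2 by 2×19 → 11×19, cost 11·2·19 = 418; cumulative 638; (P ((Q R) S)): 11×11 by 11×19 → 11×19, cost 11·11·19 = 2299; cumulative 2937; ((P ((Q R) S)) T): 11×19 by 19×16 → 11×16, cost 11·19·16 = 3344; cumulative 6281. Total 6281.
Difference: |4624 − 6281| = 1657.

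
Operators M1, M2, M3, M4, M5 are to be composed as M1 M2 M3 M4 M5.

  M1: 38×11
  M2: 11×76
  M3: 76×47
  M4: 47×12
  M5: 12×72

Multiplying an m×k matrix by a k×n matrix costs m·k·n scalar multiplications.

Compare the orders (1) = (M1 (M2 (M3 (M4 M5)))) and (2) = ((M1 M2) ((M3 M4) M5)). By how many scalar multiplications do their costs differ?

Order (1) = (M1 (M2 (M3 (M4 M5)))): (M4 M5): 47×12 by 12×72 → 47×72, cost 47·12·72 = 40608; (M3 (M4 M5)): 76×47 by 47×72 → 76×72, cost 76·47·72 = 257184; cumulative 297792; (M2 (M3 (M4 M5))): 11×76 by 76×72 → 11×72, cost 11·76·72 = 60192; cumulative 357984; (M1 (M2 (M3 (M4 M5)))): 38×11 by 11×72 → 38×72, cost 38·11·72 = 30096; cumulative 388080. Total 388080.
Order (2) = ((M1 M2) ((M3 M4) M5)): (M1 M2): 38×11 by 11×76 → 38×76, cost 38·11·76 = 31768; (M3 M4): 76×47 by 47×12 → 76×12, cost 76·47·12 = 42864; ((M3 M4) M5): 76×12 by 12×72 → 76×72, cost 76·12·72 = 65664; cumulative 108528; ((M1 M2) ((M3 M4) M5)): 38×76 by 76×72 → 38×72, cost 38·76·72 = 207936; cumulative 348232. Total 348232.
Difference: |388080 − 348232| = 39848.

39848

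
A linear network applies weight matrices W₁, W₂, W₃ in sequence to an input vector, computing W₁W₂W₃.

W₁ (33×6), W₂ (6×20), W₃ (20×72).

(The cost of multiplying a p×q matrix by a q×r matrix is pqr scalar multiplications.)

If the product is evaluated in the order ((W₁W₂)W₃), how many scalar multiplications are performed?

51480

(W₁W₂): 33×6 by 6×20 → 33×20, cost 33·6·20 = 3960
((W₁W₂)W₃): 33×20 by 20×72 → 33×72, cost 33·20·72 = 47520; cumulative 51480
Total: 51480 scalar multiplications.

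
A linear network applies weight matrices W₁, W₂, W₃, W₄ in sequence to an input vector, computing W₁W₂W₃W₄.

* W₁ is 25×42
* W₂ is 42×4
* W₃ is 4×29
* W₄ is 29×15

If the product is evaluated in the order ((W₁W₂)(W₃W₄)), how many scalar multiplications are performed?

7440

(W₁W₂): 25×42 by 42×4 → 25×4, cost 25·42·4 = 4200
(W₃W₄): 4×29 by 29×15 → 4×15, cost 4·29·15 = 1740
((W₁W₂)(W₃W₄)): 25×4 by 4×15 → 25×15, cost 25·4·15 = 1500; cumulative 7440
Total: 7440 scalar multiplications.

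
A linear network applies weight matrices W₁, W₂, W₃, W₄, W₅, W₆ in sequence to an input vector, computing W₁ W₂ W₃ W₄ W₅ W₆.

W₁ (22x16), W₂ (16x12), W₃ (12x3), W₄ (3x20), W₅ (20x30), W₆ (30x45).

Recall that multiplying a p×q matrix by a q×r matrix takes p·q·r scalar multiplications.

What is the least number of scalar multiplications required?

Adjacent pairs: W₁W₂ = 22·16·12 = 4224; W₂W₃ = 16·12·3 = 576; W₃W₄ = 12·3·20 = 720; W₄W₅ = 3·20·30 = 1800; W₅W₆ = 20·30·45 = 27000.
Length 3: W₁..W₃: k=1: 0+576+22·16·3=1632; k=2: 4224+0+22·12·3=5016 → min 1632 | W₂..W₄: k=2: 0+720+16·12·20=4560; k=3: 576+0+16·3·20=1536 → min 1536 | W₃..W₅: k=3: 0+1800+12·3·30=2880; k=4: 720+0+12·20·30=7920 → min 2880 | W₄..W₆: k=4: 0+27000+3·20·45=29700; k=5: 1800+0+3·30·45=5850 → min 5850.
Length 4: W₁..W₄: k=1: 0+1536+22·16·20=8576; k=2: 4224+720+22·12·20=10224; k=3: 1632+0+22·3·20=2952 → min 2952 | W₂..W₅: k=2: 0+2880+16·12·30=8640; k=3: 576+1800+16·3·30=3816; k=4: 1536+0+16·20·30=11136 → min 3816 | W₃..W₆: k=3: 0+5850+12·3·45=7470; k=4: 720+27000+12·20·45=38520; k=5: 2880+0+12·30·45=19080 → min 7470.
Length 5: W₁..W₅: k=1: 0+3816+22·16·30=14376; k=2: 4224+2880+22·12·30=15024; k=3: 1632+1800+22·3·30=5412; k=4: 2952+0+22·20·30=16152 → min 5412 | W₂..W₆: k=2: 0+7470+16·12·45=16110; k=3: 576+5850+16·3·45=8586; k=4: 1536+27000+16·20·45=42936; k=5: 3816+0+16·30·45=25416 → min 8586.
Length 6: W₁..W₆: k=1: 0+8586+22·16·45=24426; k=2: 4224+7470+22·12·45=23574; k=3: 1632+5850+22·3·45=10452; k=4: 2952+27000+22·20·45=49752; k=5: 5412+0+22·30·45=35112 → min 10452.
Optimal order: ((W₁ (W₂ W₃)) ((W₄ W₅) W₆)) with cost 10452.

10452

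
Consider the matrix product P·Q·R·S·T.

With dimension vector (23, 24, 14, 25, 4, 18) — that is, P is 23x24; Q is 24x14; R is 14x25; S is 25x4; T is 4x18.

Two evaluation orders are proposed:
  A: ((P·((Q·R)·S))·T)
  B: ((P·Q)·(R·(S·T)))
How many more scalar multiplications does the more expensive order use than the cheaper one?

Order A = ((P·((Q·R)·S))·T): (Q·R): 24×14 by 14×25 → 24×25, cost 24·14·25 = 8400; ((Q·R)·S): 24×25 by 25×4 → 24×4, cost 24·25·4 = 2400; cumulative 10800; (P·((Q·R)·S)): 23×24 by 24×4 → 23×4, cost 23·24·4 = 2208; cumulative 13008; ((P·((Q·R)·S))·T): 23×4 by 4×18 → 23×18, cost 23·4·18 = 1656; cumulative 14664. Total 14664.
Order B = ((P·Q)·(R·(S·T))): (P·Q): 23×24 by 24×14 → 23×14, cost 23·24·14 = 7728; (S·T): 25×4 by 4×18 → 25×18, cost 25·4·18 = 1800; (R·(S·T)): 14×25 by 25×18 → 14×18, cost 14·25·18 = 6300; cumulative 8100; ((P·Q)·(R·(S·T))): 23×14 by 14×18 → 23×18, cost 23·14·18 = 5796; cumulative 21624. Total 21624.
Difference: |14664 − 21624| = 6960.

6960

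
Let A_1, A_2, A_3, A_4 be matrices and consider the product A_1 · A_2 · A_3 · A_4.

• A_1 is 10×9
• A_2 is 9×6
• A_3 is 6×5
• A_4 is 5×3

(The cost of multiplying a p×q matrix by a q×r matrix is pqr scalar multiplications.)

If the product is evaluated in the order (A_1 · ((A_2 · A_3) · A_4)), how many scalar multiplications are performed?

675

(A_2 · A_3): 9×6 by 6×5 → 9×5, cost 9·6·5 = 270
((A_2 · A_3) · A_4): 9×5 by 5×3 → 9×3, cost 9·5·3 = 135; cumulative 405
(A_1 · ((A_2 · A_3) · A_4)): 10×9 by 9×3 → 10×3, cost 10·9·3 = 270; cumulative 675
Total: 675 scalar multiplications.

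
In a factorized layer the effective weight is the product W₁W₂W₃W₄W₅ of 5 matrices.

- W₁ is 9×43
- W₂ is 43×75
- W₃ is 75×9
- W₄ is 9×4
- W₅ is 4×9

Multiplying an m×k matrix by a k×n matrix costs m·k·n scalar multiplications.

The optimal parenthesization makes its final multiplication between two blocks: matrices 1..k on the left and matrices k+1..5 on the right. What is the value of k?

Adjacent pairs: W₁W₂ = 9·43·75 = 29025; W₂W₃ = 43·75·9 = 29025; W₃W₄ = 75·9·4 = 2700; W₄W₅ = 9·4·9 = 324.
Length 3: W₁..W₃: k=1: 0+29025+9·43·9=32508; k=2: 29025+0+9·75·9=35100 → min 32508 | W₂..W₄: k=2: 0+2700+43·75·4=15600; k=3: 29025+0+43·9·4=30573 → min 15600 | W₃..W₅: k=3: 0+324+75·9·9=6399; k=4: 2700+0+75·4·9=5400 → min 5400.
Length 4: W₁..W₄: k=1: 0+15600+9·43·4=17148; k=2: 29025+2700+9·75·4=34425; k=3: 32508+0+9·9·4=32832 → min 17148 | W₂..W₅: k=2: 0+5400+43·75·9=34425; k=3: 29025+324+43·9·9=32832; k=4: 15600+0+43·4·9=17148 → min 17148.
Top-level splits: k=1: (W₁..W₁)·(W₂..W₅) → 0+17148+9·43·9 = 20631; k=2: (W₁..W₂)·(W₃..W₅) → 29025+5400+9·75·9 = 40500; k=3: (W₁..W₃)·(W₄..W₅) → 32508+324+9·9·9 = 33561; k=4: (W₁..W₄)·(W₅..W₅) → 17148+0+9·4·9 = 17472.
Best split is after W₄, i.e. k = 4.

4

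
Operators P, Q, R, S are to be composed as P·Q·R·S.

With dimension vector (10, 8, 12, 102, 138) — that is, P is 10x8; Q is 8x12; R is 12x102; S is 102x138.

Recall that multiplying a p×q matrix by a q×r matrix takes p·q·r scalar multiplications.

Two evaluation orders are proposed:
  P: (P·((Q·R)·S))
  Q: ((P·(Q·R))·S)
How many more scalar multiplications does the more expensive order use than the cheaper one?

Order P = (P·((Q·R)·S)): (Q·R): 8×12 by 12×102 → 8×102, cost 8·12·102 = 9792; ((Q·R)·S): 8×102 by 102×138 → 8×138, cost 8·102·138 = 112608; cumulative 122400; (P·((Q·R)·S)): 10×8 by 8×138 → 10×138, cost 10·8·138 = 11040; cumulative 133440. Total 133440.
Order Q = ((P·(Q·R))·S): (Q·R): 8×12 by 12×102 → 8×102, cost 8·12·102 = 9792; (P·(Q·R)): 10×8 by 8×102 → 10×102, cost 10·8·102 = 8160; cumulative 17952; ((P·(Q·R))·S): 10×102 by 102×138 → 10×138, cost 10·102·138 = 140760; cumulative 158712. Total 158712.
Difference: |133440 − 158712| = 25272.

25272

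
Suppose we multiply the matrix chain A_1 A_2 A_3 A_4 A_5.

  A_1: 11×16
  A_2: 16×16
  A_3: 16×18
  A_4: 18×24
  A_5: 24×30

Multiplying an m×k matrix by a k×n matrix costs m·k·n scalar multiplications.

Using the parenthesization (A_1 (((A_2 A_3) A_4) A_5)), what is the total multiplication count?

28320

(A_2 A_3): 16×16 by 16×18 → 16×18, cost 16·16·18 = 4608
((A_2 A_3) A_4): 16×18 by 18×24 → 16×24, cost 16·18·24 = 6912; cumulative 11520
(((A_2 A_3) A_4) A_5): 16×24 by 24×30 → 16×30, cost 16·24·30 = 11520; cumulative 23040
(A_1 (((A_2 A_3) A_4) A_5)): 11×16 by 16×30 → 11×30, cost 11·16·30 = 5280; cumulative 28320
Total: 28320 scalar multiplications.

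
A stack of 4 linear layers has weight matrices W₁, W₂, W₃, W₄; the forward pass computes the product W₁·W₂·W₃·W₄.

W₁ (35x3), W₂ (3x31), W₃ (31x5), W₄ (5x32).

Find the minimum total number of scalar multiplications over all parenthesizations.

Adjacent pairs: W₁W₂ = 35·3·31 = 3255; W₂W₃ = 3·31·5 = 465; W₃W₄ = 31·5·32 = 4960.
Length 3: W₁..W₃: k=1: 0+465+35·3·5=990; k=2: 3255+0+35·31·5=8680 → min 990 | W₂..W₄: k=2: 0+4960+3·31·32=7936; k=3: 465+0+3·5·32=945 → min 945.
Length 4: W₁..W₄: k=1: 0+945+35·3·32=4305; k=2: 3255+4960+35·31·32=42935; k=3: 990+0+35·5·32=6590 → min 4305.
Optimal order: (W₁·((W₂·W₃)·W₄)) with cost 4305.

4305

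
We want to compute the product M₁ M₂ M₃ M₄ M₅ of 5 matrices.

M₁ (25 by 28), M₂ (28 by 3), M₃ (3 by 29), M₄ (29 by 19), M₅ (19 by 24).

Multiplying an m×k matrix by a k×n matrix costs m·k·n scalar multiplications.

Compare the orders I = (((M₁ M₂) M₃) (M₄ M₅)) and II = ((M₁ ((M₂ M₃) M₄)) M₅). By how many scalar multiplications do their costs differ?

Order I = (((M₁ M₂) M₃) (M₄ M₅)): (M₁ M₂): 25×28 by 28×3 → 25×3, cost 25·28·3 = 2100; ((M₁ M₂) M₃): 25×3 by 3×29 → 25×29, cost 25·3·29 = 2175; cumulative 4275; (M₄ M₅): 29×19 by 19×24 → 29×24, cost 29·19·24 = 13224; (((M₁ M₂) M₃) (M₄ M₅)): 25×29 by 29×24 → 25×24, cost 25·29·24 = 17400; cumulative 34899. Total 34899.
Order II = ((M₁ ((M₂ M₃) M₄)) M₅): (M₂ M₃): 28×3 by 3×29 → 28×29, cost 28·3·29 = 2436; ((M₂ M₃) M₄): 28×29 by 29×19 → 28×19, cost 28·29·19 = 15428; cumulative 17864; (M₁ ((M₂ M₃) M₄)): 25×28 by 28×19 → 25×19, cost 25·28·19 = 13300; cumulative 31164; ((M₁ ((M₂ M₃) M₄)) M₅): 25×19 by 19×24 → 25×24, cost 25·19·24 = 11400; cumulative 42564. Total 42564.
Difference: |34899 − 42564| = 7665.

7665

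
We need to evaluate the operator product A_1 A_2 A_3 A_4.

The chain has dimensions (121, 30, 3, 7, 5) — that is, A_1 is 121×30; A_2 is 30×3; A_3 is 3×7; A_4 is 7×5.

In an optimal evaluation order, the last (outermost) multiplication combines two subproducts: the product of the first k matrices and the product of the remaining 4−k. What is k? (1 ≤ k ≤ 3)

2

Adjacent pairs: A_1A_2 = 121·30·3 = 10890; A_2A_3 = 30·3·7 = 630; A_3A_4 = 3·7·5 = 105.
Length 3: A_1..A_3: k=1: 0+630+121·30·7=26040; k=2: 10890+0+121·3·7=13431 → min 13431 | A_2..A_4: k=2: 0+105+30·3·5=555; k=3: 630+0+30·7·5=1680 → min 555.
Top-level splits: k=1: (A_1..A_1)·(A_2..A_4) → 0+555+121·30·5 = 18705; k=2: (A_1..A_2)·(A_3..A_4) → 10890+105+121·3·5 = 12810; k=3: (A_1..A_3)·(A_4..A_4) → 13431+0+121·7·5 = 17666.
Best split is after A_2, i.e. k = 2.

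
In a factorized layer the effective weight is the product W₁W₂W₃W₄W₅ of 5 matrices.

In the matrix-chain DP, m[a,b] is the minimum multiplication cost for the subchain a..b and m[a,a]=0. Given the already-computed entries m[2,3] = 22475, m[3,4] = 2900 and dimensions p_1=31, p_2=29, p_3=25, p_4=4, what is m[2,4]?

m[2,4] = min over k∈[2,3] of m[2,k]+m[k+1,4]+p_{1}·p_k·p_{4}.
k=2: 0 + 2900 + 31·29·4 = 6496; k=3: 22475 + 0 + 31·25·4 = 25575.
Minimum: 6496 at k=2.

6496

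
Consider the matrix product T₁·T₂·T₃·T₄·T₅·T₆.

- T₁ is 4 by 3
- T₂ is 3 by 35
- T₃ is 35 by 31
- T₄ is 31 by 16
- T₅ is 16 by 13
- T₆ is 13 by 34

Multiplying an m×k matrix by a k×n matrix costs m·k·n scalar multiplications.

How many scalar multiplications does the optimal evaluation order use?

7101

Adjacent pairs: T₁T₂ = 4·3·35 = 420; T₂T₃ = 3·35·31 = 3255; T₃T₄ = 35·31·16 = 17360; T₄T₅ = 31·16·13 = 6448; T₅T₆ = 16·13·34 = 7072.
Length 3: T₁..T₃: k=1: 0+3255+4·3·31=3627; k=2: 420+0+4·35·31=4760 → min 3627 | T₂..T₄: k=2: 0+17360+3·35·16=19040; k=3: 3255+0+3·31·16=4743 → min 4743 | T₃..T₅: k=3: 0+6448+35·31·13=20553; k=4: 17360+0+35·16·13=24640 → min 20553 | T₄..T₆: k=4: 0+7072+31·16·34=23936; k=5: 6448+0+31·13·34=20150 → min 20150.
Length 4: T₁..T₄: k=1: 0+4743+4·3·16=4935; k=2: 420+17360+4·35·16=20020; k=3: 3627+0+4·31·16=5611 → min 4935 | T₂..T₅: k=2: 0+20553+3·35·13=21918; k=3: 3255+6448+3·31·13=10912; k=4: 4743+0+3·16·13=5367 → min 5367 | T₃..T₆: k=3: 0+20150+35·31·34=57040; k=4: 17360+7072+35·16·34=43472; k=5: 20553+0+35·13·34=36023 → min 36023.
Length 5: T₁..T₅: k=1: 0+5367+4·3·13=5523; k=2: 420+20553+4·35·13=22793; k=3: 3627+6448+4·31·13=11687; k=4: 4935+0+4·16·13=5767 → min 5523 | T₂..T₆: k=2: 0+36023+3·35·34=39593; k=3: 3255+20150+3·31·34=26567; k=4: 4743+7072+3·16·34=13447; k=5: 5367+0+3·13·34=6693 → min 6693.
Length 6: T₁..T₆: k=1: 0+6693+4·3·34=7101; k=2: 420+36023+4·35·34=41203; k=3: 3627+20150+4·31·34=27993; k=4: 4935+7072+4·16·34=14183; k=5: 5523+0+4·13·34=7291 → min 7101.
Optimal order: (T₁·((((T₂·T₃)·T₄)·T₅)·T₆)) with cost 7101.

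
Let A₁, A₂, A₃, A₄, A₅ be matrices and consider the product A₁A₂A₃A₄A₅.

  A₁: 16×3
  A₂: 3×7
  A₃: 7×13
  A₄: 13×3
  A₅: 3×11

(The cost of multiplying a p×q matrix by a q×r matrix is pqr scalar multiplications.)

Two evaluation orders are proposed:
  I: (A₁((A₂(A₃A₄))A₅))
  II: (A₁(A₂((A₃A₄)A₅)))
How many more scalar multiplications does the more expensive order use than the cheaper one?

Order I = (A₁((A₂(A₃A₄))A₅)): (A₃A₄): 7×13 by 13×3 → 7×3, cost 7·13·3 = 273; (A₂(A₃A₄)): 3×7 by 7×3 → 3×3, cost 3·7·3 = 63; cumulative 336; ((A₂(A₃A₄))A₅): 3×3 by 3×11 → 3×11, cost 3·3·11 = 99; cumulative 435; (A₁((A₂(A₃A₄))A₅)): 16×3 by 3×11 → 16×11, cost 16·3·11 = 528; cumulative 963. Total 963.
Order II = (A₁(A₂((A₃A₄)A₅))): (A₃A₄): 7×13 by 13×3 → 7×3, cost 7·13·3 = 273; ((A₃A₄)A₅): 7×3 by 3×11 → 7×11, cost 7·3·11 = 231; cumulative 504; (A₂((A₃A₄)A₅)): 3×7 by 7×11 → 3×11, cost 3·7·11 = 231; cumulative 735; (A₁(A₂((A₃A₄)A₅))): 16×3 by 3×11 → 16×11, cost 16·3·11 = 528; cumulative 1263. Total 1263.
Difference: |963 − 1263| = 300.

300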